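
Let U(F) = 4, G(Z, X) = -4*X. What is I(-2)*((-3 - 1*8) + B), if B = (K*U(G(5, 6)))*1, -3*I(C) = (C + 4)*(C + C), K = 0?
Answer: -88/3 ≈ -29.333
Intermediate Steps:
I(C) = -2*C*(4 + C)/3 (I(C) = -(C + 4)*(C + C)/3 = -(4 + C)*2*C/3 = -2*C*(4 + C)/3)
B = 0 (B = (0*4)*1 = 0*1 = 0)
I(-2)*((-3 - 1*8) + B) = (-⅔*(-2)*(4 - 2))*((-3 - 1*8) + 0) = (-⅔*(-2)*2)*((-3 - 8) + 0) = 8*(-11 + 0)/3 = (8/3)*(-11) = -88/3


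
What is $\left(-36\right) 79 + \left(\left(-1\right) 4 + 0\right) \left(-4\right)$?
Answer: $-2828$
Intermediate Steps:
$\left(-36\right) 79 + \left(\left(-1\right) 4 + 0\right) \left(-4\right) = -2844 + \left(-4 + 0\right) \left(-4\right) = -2844 - -16 = -2844 + 16 = -2828$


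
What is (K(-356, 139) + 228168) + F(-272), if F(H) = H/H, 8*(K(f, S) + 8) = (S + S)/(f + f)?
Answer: 649802389/2848 ≈ 2.2816e+5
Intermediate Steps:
K(f, S) = -8 + S/(8*f) (K(f, S) = -8 + ((S + S)/(f + f))/8 = -8 + ((2*S)/((2*f)))/8 = -8 + ((2*S)*(1/(2*f)))/8 = -8 + (S/f)/8 = -8 + S/(8*f))
F(H) = 1
(K(-356, 139) + 228168) + F(-272) = ((-8 + (⅛)*139/(-356)) + 228168) + 1 = ((-8 + (⅛)*139*(-1/356)) + 228168) + 1 = ((-8 - 139/2848) + 228168) + 1 = (-22923/2848 + 228168) + 1 = 649799541/2848 + 1 = 649802389/2848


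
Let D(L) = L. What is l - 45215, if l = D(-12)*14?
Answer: -45383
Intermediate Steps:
l = -168 (l = -12*14 = -168)
l - 45215 = -168 - 45215 = -45383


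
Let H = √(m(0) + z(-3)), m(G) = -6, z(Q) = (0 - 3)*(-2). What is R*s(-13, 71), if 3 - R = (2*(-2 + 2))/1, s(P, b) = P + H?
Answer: -39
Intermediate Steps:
z(Q) = 6 (z(Q) = -3*(-2) = 6)
H = 0 (H = √(-6 + 6) = √0 = 0)
s(P, b) = P (s(P, b) = P + 0 = P)
R = 3 (R = 3 - 2*(-2 + 2)/1 = 3 - 2*0 = 3 - 0 = 3 - 1*0 = 3 + 0 = 3)
R*s(-13, 71) = 3*(-13) = -39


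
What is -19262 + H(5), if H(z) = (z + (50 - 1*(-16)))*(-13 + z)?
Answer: -19830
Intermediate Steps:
H(z) = (-13 + z)*(66 + z) (H(z) = (z + (50 + 16))*(-13 + z) = (z + 66)*(-13 + z) = (66 + z)*(-13 + z) = (-13 + z)*(66 + z))
-19262 + H(5) = -19262 + (-858 + 5² + 53*5) = -19262 + (-858 + 25 + 265) = -19262 - 568 = -19830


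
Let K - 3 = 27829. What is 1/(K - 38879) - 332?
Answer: -3667605/11047 ≈ -332.00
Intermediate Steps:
K = 27832 (K = 3 + 27829 = 27832)
1/(K - 38879) - 332 = 1/(27832 - 38879) - 332 = 1/(-11047) - 332 = -1/11047 - 332 = -3667605/11047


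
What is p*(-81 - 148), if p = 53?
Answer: -12137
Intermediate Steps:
p*(-81 - 148) = 53*(-81 - 148) = 53*(-229) = -12137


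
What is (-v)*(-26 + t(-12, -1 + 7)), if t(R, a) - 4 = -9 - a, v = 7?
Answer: 259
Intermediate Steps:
t(R, a) = -5 - a (t(R, a) = 4 + (-9 - a) = -5 - a)
(-v)*(-26 + t(-12, -1 + 7)) = (-1*7)*(-26 + (-5 - (-1 + 7))) = -7*(-26 + (-5 - 1*6)) = -7*(-26 + (-5 - 6)) = -7*(-26 - 11) = -7*(-37) = 259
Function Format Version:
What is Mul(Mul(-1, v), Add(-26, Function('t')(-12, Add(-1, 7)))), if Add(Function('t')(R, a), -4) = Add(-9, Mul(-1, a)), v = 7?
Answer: 259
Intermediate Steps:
Function('t')(R, a) = Add(-5, Mul(-1, a)) (Function('t')(R, a) = Add(4, Add(-9, Mul(-1, a))) = Add(-5, Mul(-1, a)))
Mul(Mul(-1, v), Add(-26, Function('t')(-12, Add(-1, 7)))) = Mul(Mul(-1, 7), Add(-26, Add(-5, Mul(-1, Add(-1, 7))))) = Mul(-7, Add(-26, Add(-5, Mul(-1, 6)))) = Mul(-7, Add(-26, Add(-5, -6))) = Mul(-7, Add(-26, -11)) = Mul(-7, -37) = 259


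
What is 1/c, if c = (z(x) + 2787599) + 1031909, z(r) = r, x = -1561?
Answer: 1/3817947 ≈ 2.6192e-7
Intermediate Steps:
c = 3817947 (c = (-1561 + 2787599) + 1031909 = 2786038 + 1031909 = 3817947)
1/c = 1/3817947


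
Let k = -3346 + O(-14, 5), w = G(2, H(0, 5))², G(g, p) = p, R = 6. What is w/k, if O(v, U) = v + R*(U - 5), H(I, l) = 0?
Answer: 0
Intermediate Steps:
O(v, U) = -30 + v + 6*U (O(v, U) = v + 6*(U - 5) = v + 6*(-5 + U) = v + (-30 + 6*U) = -30 + v + 6*U)
w = 0 (w = 0² = 0)
k = -3360 (k = -3346 + (-30 - 14 + 6*5) = -3346 + (-30 - 14 + 30) = -3346 - 14 = -3360)
w/k = 0/(-3360) = 0*(-1/3360) = 0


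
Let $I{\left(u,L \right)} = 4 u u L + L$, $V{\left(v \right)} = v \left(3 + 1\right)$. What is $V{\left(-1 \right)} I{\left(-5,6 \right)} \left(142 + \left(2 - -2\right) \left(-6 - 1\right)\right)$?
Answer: $-276336$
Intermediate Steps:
$V{\left(v \right)} = 4 v$ ($V{\left(v \right)} = v 4 = 4 v$)
$I{\left(u,L \right)} = L + 4 L u^{2}$ ($I{\left(u,L \right)} = 4 u^{2} L + L = 4 L u^{2} + L = L + 4 L u^{2}$)
$V{\left(-1 \right)} I{\left(-5,6 \right)} \left(142 + \left(2 - -2\right) \left(-6 - 1\right)\right) = 4 \left(-1\right) 6 \left(1 + 4 \left(-5\right)^{2}\right) \left(142 + \left(2 - -2\right) \left(-6 - 1\right)\right) = - 4 \cdot 6 \left(1 + 4 \cdot 25\right) \left(142 + \left(2 + 2\right) \left(-7\right)\right) = - 4 \cdot 6 \left(1 + 100\right) \left(142 + 4 \left(-7\right)\right) = - 4 \cdot 6 \cdot 101 \left(142 - 28\right) = \left(-4\right) 606 \cdot 114 = \left(-2424\right) 114 = -276336$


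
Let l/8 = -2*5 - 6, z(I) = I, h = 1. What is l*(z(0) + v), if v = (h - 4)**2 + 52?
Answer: -7808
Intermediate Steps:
l = -128 (l = 8*(-2*5 - 6) = 8*(-10 - 6) = 8*(-16) = -128)
v = 61 (v = (1 - 4)**2 + 52 = (-3)**2 + 52 = 9 + 52 = 61)
l*(z(0) + v) = -128*(0 + 61) = -128*61 = -7808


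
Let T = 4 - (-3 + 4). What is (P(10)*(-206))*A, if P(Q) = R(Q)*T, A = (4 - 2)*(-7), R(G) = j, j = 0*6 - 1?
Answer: -8652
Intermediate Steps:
j = -1 (j = 0 - 1 = -1)
R(G) = -1
T = 3 (T = 4 - 1*1 = 4 - 1 = 3)
A = -14 (A = 2*(-7) = -14)
P(Q) = -3 (P(Q) = -1*3 = -3)
(P(10)*(-206))*A = -3*(-206)*(-14) = 618*(-14) = -8652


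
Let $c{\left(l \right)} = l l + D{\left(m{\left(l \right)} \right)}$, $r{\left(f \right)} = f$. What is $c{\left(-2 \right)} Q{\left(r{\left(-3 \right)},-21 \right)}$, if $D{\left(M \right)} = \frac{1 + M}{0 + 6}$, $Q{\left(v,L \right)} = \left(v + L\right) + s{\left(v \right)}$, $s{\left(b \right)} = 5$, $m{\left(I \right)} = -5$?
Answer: $- \frac{190}{3} \approx -63.333$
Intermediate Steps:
$Q{\left(v,L \right)} = 5 + L + v$ ($Q{\left(v,L \right)} = \left(v + L\right) + 5 = \left(L + v\right) + 5 = 5 + L + v$)
$D{\left(M \right)} = \frac{1}{6} + \frac{M}{6}$ ($D{\left(M \right)} = \frac{1 + M}{6} = \left(1 + M\right) \frac{1}{6} = \frac{1}{6} + \frac{M}{6}$)
$c{\left(l \right)} = - \frac{2}{3} + l^{2}$ ($c{\left(l \right)} = l l + \left(\frac{1}{6} + \frac{1}{6} \left(-5\right)\right) = l^{2} + \left(\frac{1}{6} - \frac{5}{6}\right) = l^{2} - \frac{2}{3} = - \frac{2}{3} + l^{2}$)
$c{\left(-2 \right)} Q{\left(r{\left(-3 \right)},-21 \right)} = \left(- \frac{2}{3} + \left(-2\right)^{2}\right) \left(5 - 21 - 3\right) = \left(- \frac{2}{3} + 4\right) \left(-19\right) = \frac{10}{3} \left(-19\right) = - \frac{190}{3}$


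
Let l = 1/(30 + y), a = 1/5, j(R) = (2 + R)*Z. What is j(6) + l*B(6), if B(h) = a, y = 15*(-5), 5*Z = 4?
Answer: 1439/225 ≈ 6.3956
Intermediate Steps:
Z = ⅘ (Z = (⅕)*4 = ⅘ ≈ 0.80000)
j(R) = 8/5 + 4*R/5 (j(R) = (2 + R)*(⅘) = 8/5 + 4*R/5)
y = -75
a = ⅕ ≈ 0.20000
B(h) = ⅕
l = -1/45 (l = 1/(30 - 75) = 1/(-45) = -1/45 ≈ -0.022222)
j(6) + l*B(6) = (8/5 + (⅘)*6) - 1/45*⅕ = (8/5 + 24/5) - 1/225 = 32/5 - 1/225 = 1439/225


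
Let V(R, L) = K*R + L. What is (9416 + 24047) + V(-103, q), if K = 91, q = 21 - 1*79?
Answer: 24032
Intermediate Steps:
q = -58 (q = 21 - 79 = -58)
V(R, L) = L + 91*R (V(R, L) = 91*R + L = L + 91*R)
(9416 + 24047) + V(-103, q) = (9416 + 24047) + (-58 + 91*(-103)) = 33463 + (-58 - 9373) = 33463 - 9431 = 24032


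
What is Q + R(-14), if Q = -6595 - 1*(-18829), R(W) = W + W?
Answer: 12206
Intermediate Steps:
R(W) = 2*W
Q = 12234 (Q = -6595 + 18829 = 12234)
Q + R(-14) = 12234 + 2*(-14) = 12234 - 28 = 12206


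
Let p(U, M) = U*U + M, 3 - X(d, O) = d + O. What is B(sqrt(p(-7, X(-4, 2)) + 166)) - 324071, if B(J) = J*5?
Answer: -324071 + 10*sqrt(55) ≈ -3.2400e+5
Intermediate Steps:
X(d, O) = 3 - O - d (X(d, O) = 3 - (d + O) = 3 - (O + d) = 3 + (-O - d) = 3 - O - d)
p(U, M) = M + U**2 (p(U, M) = U**2 + M = M + U**2)
B(J) = 5*J
B(sqrt(p(-7, X(-4, 2)) + 166)) - 324071 = 5*sqrt(((3 - 1*2 - 1*(-4)) + (-7)**2) + 166) - 324071 = 5*sqrt(((3 - 2 + 4) + 49) + 166) - 324071 = 5*sqrt((5 + 49) + 166) - 324071 = 5*sqrt(54 + 166) - 324071 = 5*sqrt(220) - 324071 = 5*(2*sqrt(55)) - 324071 = 10*sqrt(55) - 324071 = -324071 + 10*sqrt(55)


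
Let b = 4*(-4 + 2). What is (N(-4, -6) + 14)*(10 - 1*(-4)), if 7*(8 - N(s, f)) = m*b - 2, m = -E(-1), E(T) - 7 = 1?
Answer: 184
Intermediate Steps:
E(T) = 8 (E(T) = 7 + 1 = 8)
b = -8 (b = 4*(-2) = -8)
m = -8 (m = -1*8 = -8)
N(s, f) = -6/7 (N(s, f) = 8 - (-8*(-8) - 2)/7 = 8 - (64 - 2)/7 = 8 - ⅐*62 = 8 - 62/7 = -6/7)
(N(-4, -6) + 14)*(10 - 1*(-4)) = (-6/7 + 14)*(10 - 1*(-4)) = 92*(10 + 4)/7 = (92/7)*14 = 184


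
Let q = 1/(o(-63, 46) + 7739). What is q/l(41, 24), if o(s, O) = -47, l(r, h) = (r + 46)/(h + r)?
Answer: 65/669204 ≈ 9.7130e-5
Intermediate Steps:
l(r, h) = (46 + r)/(h + r)
q = 1/7692 (q = 1/(-47 + 7739) = 1/7692 ≈ 0.00013001)
q/l(41, 24) = 1/(7692*(((46 + 41)/(24 + 41)))) = 1/(7692*((87/65))) = 1/(7692*(((1/65)*87))) = 1/(7692*(87/65)) = (1/7692)*(65/87) = 65/669204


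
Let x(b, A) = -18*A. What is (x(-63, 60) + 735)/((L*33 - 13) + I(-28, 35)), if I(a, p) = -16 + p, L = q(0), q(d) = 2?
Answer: -115/24 ≈ -4.7917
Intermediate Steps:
L = 2
(x(-63, 60) + 735)/((L*33 - 13) + I(-28, 35)) = (-18*60 + 735)/((2*33 - 13) + (-16 + 35)) = (-1080 + 735)/((66 - 13) + 19) = -345/(53 + 19) = -345/72 = -345*1/72 = -115/24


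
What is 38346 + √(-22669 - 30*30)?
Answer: 38346 + 7*I*√481 ≈ 38346.0 + 153.52*I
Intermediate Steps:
38346 + √(-22669 - 30*30) = 38346 + √(-22669 - 900) = 38346 + √(-23569) = 38346 + 7*I*√481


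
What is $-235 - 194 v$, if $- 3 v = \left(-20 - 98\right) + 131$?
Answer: $\frac{1817}{3} \approx 605.67$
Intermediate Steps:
$v = - \frac{13}{3}$ ($v = - \frac{\left(-20 - 98\right) + 131}{3} = - \frac{-118 + 131}{3} = \left(- \frac{1}{3}\right) 13 = - \frac{13}{3} \approx -4.3333$)
$-235 - 194 v = -235 - - \frac{2522}{3} = -235 + \frac{2522}{3} = \frac{1817}{3}$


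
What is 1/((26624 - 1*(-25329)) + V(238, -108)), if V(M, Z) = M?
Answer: 1/52191 ≈ 1.9160e-5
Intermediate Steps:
1/((26624 - 1*(-25329)) + V(238, -108)) = 1/((26624 - 1*(-25329)) + 238) = 1/((26624 + 25329) + 238) = 1/(51953 + 238) = 1/52191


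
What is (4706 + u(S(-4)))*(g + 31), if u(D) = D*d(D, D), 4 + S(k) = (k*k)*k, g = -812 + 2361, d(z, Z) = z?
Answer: 14741400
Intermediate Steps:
g = 1549
S(k) = -4 + k**3 (S(k) = -4 + (k*k)*k = -4 + k**2*k = -4 + k**3)
u(D) = D**2 (u(D) = D*D = D**2)
(4706 + u(S(-4)))*(g + 31) = (4706 + (-4 + (-4)**3)**2)*(1549 + 31) = (4706 + (-4 - 64)**2)*1580 = (4706 + (-68)**2)*1580 = (4706 + 4624)*1580 = 9330*1580 = 14741400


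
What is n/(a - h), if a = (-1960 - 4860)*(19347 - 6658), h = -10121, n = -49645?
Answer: 49645/86528859 ≈ 0.00057374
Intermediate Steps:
a = -86538980 (a = -6820*12689 = -86538980)
n/(a - h) = -49645/(-86538980 - 1*(-10121)) = -49645/(-86538980 + 10121) = -49645/(-86528859) = -49645*(-1/86528859) = 49645/86528859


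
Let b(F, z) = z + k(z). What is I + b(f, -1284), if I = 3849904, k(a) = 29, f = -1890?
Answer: 3848649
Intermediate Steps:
b(F, z) = 29 + z (b(F, z) = z + 29 = 29 + z)
I + b(f, -1284) = 3849904 + (29 - 1284) = 3849904 - 1255 = 3848649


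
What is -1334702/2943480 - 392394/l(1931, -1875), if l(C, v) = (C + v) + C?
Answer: -578827971997/2924347380 ≈ -197.93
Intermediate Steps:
l(C, v) = v + 2*C
-1334702/2943480 - 392394/l(1931, -1875) = -1334702/2943480 - 392394/(-1875 + 2*1931) = -1334702*1/2943480 - 392394/(-1875 + 3862) = -667351/1471740 - 392394/1987 = -578827971997/2924347380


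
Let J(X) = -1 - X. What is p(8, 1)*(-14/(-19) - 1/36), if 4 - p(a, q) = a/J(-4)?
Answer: 485/513 ≈ 0.94542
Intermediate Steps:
p(a, q) = 4 - a/3 (p(a, q) = 4 - a/(-1 - 1*(-4)) = 4 - a/(-1 + 4) = 4 - a/3)
p(8, 1)*(-14/(-19) - 1/36) = (4 - ⅓*8)*(-14/(-19) - 1/36) = (4 - 8/3)*(-14*(-1/19) - 1*1/36) = 4*(14/19 - 1/36)/3 = (4/3)*(485/684) = 485/513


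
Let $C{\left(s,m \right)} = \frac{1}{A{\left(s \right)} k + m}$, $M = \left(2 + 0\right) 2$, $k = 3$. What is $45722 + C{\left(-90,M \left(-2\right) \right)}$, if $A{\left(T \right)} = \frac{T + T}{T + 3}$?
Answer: $\frac{2377515}{52} \approx 45721.0$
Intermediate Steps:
$M = 4$ ($M = 2 \cdot 2 = 4$)
$A{\left(T \right)} = \frac{2 T}{3 + T}$
$C{\left(s,m \right)} = \frac{1}{m + \frac{6 s}{3 + s}}$ ($C{\left(s,m \right)} = \frac{1}{\frac{2 s}{3 + s} 3 + m} = \frac{1}{\frac{6 s}{3 + s} + m} = \frac{1}{m + \frac{6 s}{3 + s}}$)
$45722 + C{\left(-90,M \left(-2\right) \right)} = 45722 + \frac{3 - 90}{6 \left(-90\right) + 4 \left(-2\right) \left(3 - 90\right)} = 45722 + \frac{1}{-540 - -696} \left(-87\right) = 45722 + \frac{1}{-540 + 696} \left(-87\right) = 45722 + \frac{1}{156} \left(-87\right) = 45722 - \frac{29}{52} = \frac{2377515}{52}$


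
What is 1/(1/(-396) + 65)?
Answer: 396/25739 ≈ 0.015385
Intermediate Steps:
1/(1/(-396) + 65) = 1/(-1/396 + 65) = 1/(25739/396) = 396/25739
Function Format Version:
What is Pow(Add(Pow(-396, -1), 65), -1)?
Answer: Rational(396, 25739) ≈ 0.015385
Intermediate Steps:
Pow(Add(Pow(-396, -1), 65), -1) = Pow(Add(Rational(-1, 396), 65), -1) = Pow(Rational(25739, 396), -1) = Rational(396, 25739)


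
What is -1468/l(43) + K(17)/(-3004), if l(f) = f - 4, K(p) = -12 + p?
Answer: -4410067/117156 ≈ -37.643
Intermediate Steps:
l(f) = -4 + f
-1468/l(43) + K(17)/(-3004) = -1468/(-4 + 43) + (-12 + 17)/(-3004) = -1468/39 + 5*(-1/3004) = -1468*1/39 - 5/3004 = -1468/39 - 5/3004 = -4410067/117156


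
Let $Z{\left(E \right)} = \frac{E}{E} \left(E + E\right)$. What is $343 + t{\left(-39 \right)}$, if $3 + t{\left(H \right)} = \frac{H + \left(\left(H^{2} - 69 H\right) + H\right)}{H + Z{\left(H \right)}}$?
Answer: $\frac{914}{3} \approx 304.67$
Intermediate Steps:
$Z{\left(E \right)} = 2 E$ ($Z{\left(E \right)} = 1 \cdot 2 E = 2 E$)
$t{\left(H \right)} = -3 + \frac{H^{2} - 67 H}{3 H}$ ($t{\left(H \right)} = -3 + \frac{H + \left(\left(H^{2} - 69 H\right) + H\right)}{H + 2 H} = -3 + \frac{H + \left(H^{2} - 68 H\right)}{3 H} = -3 + \left(H^{2} - 67 H\right) \frac{1}{3 H} = -3 + \frac{H^{2} - 67 H}{3 H}$)
$343 + t{\left(-39 \right)} = 343 + \left(- \frac{76}{3} + \frac{1}{3} \left(-39\right)\right) = 343 - \frac{115}{3} = \frac{914}{3}$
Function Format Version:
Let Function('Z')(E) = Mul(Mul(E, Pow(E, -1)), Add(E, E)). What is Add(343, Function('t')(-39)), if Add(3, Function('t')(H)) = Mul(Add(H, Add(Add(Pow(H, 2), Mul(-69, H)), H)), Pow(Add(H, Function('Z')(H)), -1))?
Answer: Rational(914, 3) ≈ 304.67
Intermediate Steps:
Function('Z')(E) = Mul(2, E) (Function('Z')(E) = Mul(1, Mul(2, E)) = Mul(2, E))
Function('t')(H) = Add(-3, Mul(Rational(1, 3), Pow(H, -1), Add(Pow(H, 2), Mul(-67, H)))) (Function('t')(H) = Add(-3, Mul(Add(H, Add(Add(Pow(H, 2), Mul(-69, H)), H)), Pow(Add(H, Mul(2, H)), -1))) = Add(-3, Mul(Add(H, Add(Pow(H, 2), Mul(-68, H))), Pow(Mul(3, H), -1))) = Add(-3, Mul(Add(Pow(H, 2), Mul(-67, H)), Mul(Rational(1, 3), Pow(H, -1)))) = Add(-3, Mul(Rational(1, 3), Pow(H, -1), Add(Pow(H, 2), Mul(-67, H)))))
Add(343, Function('t')(-39)) = Add(343, Add(Rational(-76, 3), Mul(Rational(1, 3), -39))) = Add(343, Add(Rational(-76, 3), -13)) = Add(343, Rational(-115, 3)) = Rational(914, 3)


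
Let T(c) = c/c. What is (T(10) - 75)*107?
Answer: -7918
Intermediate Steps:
T(c) = 1
(T(10) - 75)*107 = (1 - 75)*107 = -74*107 = -7918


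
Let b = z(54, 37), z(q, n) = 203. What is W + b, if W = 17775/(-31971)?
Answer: 2157446/10657 ≈ 202.44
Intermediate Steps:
W = -5925/10657 (W = 17775*(-1/31971) = -5925/10657 ≈ -0.55597)
b = 203
W + b = -5925/10657 + 203 = 2157446/10657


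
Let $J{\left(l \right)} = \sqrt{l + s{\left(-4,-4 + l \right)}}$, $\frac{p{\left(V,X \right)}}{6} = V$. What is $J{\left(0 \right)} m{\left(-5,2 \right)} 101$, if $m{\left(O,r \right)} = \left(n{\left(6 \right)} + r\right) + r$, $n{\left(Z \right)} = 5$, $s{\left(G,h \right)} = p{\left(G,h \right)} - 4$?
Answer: $1818 i \sqrt{7} \approx 4810.0 i$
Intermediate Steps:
$p{\left(V,X \right)} = 6 V$
$s{\left(G,h \right)} = -4 + 6 G$ ($s{\left(G,h \right)} = 6 G - 4 = -4 + 6 G$)
$m{\left(O,r \right)} = 5 + 2 r$ ($m{\left(O,r \right)} = \left(5 + r\right) + r = 5 + 2 r$)
$J{\left(l \right)} = \sqrt{-28 + l}$ ($J{\left(l \right)} = \sqrt{l + \left(-4 + 6 \left(-4\right)\right)} = \sqrt{l - 28} = \sqrt{-28 + l}$)
$J{\left(0 \right)} m{\left(-5,2 \right)} 101 = \sqrt{-28 + 0} \left(5 + 2 \cdot 2\right) 101 = \sqrt{-28} \left(5 + 4\right) 101 = 2 i \sqrt{7} \cdot 9 \cdot 101 = 18 i \sqrt{7} \cdot 101 = 1818 i \sqrt{7}$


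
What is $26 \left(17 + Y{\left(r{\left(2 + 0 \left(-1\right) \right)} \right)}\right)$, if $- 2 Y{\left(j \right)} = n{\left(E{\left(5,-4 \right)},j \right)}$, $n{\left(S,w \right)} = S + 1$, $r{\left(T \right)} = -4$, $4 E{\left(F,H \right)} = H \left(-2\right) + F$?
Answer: $\frac{1547}{4} \approx 386.75$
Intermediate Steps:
$E{\left(F,H \right)} = - \frac{H}{2} + \frac{F}{4}$ ($E{\left(F,H \right)} = \frac{H \left(-2\right) + F}{4} = \frac{- 2 H + F}{4} = \frac{F - 2 H}{4} = - \frac{H}{2} + \frac{F}{4}$)
$n{\left(S,w \right)} = 1 + S$
$Y{\left(j \right)} = - \frac{17}{8}$ ($Y{\left(j \right)} = - \frac{1 + \left(\left(- \frac{1}{2}\right) \left(-4\right) + \frac{1}{4} \cdot 5\right)}{2} = - \frac{1 + \left(2 + \frac{5}{4}\right)}{2} = - \frac{1 + \frac{13}{4}}{2} = \left(- \frac{1}{2}\right) \frac{17}{4} = - \frac{17}{8}$)
$26 \left(17 + Y{\left(r{\left(2 + 0 \left(-1\right) \right)} \right)}\right) = 26 \left(17 - \frac{17}{8}\right) = 26 \cdot \frac{119}{8} = \frac{1547}{4}$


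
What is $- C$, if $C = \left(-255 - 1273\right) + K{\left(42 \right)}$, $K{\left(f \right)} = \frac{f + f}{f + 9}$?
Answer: $\frac{25948}{17} \approx 1526.4$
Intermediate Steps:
$K{\left(f \right)} = \frac{2 f}{9 + f}$
$C = - \frac{25948}{17}$ ($C = \left(-255 - 1273\right) + 2 \cdot 42 \frac{1}{9 + 42} = -1528 + 2 \cdot 42 \cdot \frac{1}{51} = -1528 + \frac{28}{17} = - \frac{25948}{17} \approx -1526.4$)
$- C = \left(-1\right) \left(- \frac{25948}{17}\right) = \frac{25948}{17}$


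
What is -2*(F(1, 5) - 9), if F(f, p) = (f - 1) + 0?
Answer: 18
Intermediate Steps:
F(f, p) = -1 + f (F(f, p) = (-1 + f) + 0 = -1 + f)
-2*(F(1, 5) - 9) = -2*((-1 + 1) - 9) = -2*(0 - 9) = -2*(-9) = 18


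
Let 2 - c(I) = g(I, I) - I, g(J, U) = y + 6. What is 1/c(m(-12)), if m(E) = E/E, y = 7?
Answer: -1/10 ≈ -0.10000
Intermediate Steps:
g(J, U) = 13 (g(J, U) = 7 + 6 = 13)
m(E) = 1
c(I) = -11 + I (c(I) = 2 - (13 - I) = 2 + (-13 + I) = -11 + I)
1/c(m(-12)) = 1/(-11 + 1) = 1/(-10) = -1/10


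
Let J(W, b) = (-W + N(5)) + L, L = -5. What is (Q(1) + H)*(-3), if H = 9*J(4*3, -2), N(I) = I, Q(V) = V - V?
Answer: 324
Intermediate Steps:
Q(V) = 0
J(W, b) = -W (J(W, b) = (-W + 5) - 5 = (5 - W) - 5 = -W)
H = -108 (H = 9*(-4*3) = 9*(-1*12) = 9*(-12) = -108)
(Q(1) + H)*(-3) = (0 - 108)*(-3) = -108*(-3) = 324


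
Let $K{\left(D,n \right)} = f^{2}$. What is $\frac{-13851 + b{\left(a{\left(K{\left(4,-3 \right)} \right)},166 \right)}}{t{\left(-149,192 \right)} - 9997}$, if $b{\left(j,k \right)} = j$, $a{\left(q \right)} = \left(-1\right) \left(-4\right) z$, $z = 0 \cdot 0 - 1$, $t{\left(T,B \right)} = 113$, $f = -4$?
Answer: $\frac{13855}{9884} \approx 1.4018$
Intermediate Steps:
$K{\left(D,n \right)} = 16$ ($K{\left(D,n \right)} = \left(-4\right)^{2} = 16$)
$z = -1$ ($z = 0 - 1 = -1$)
$a{\left(q \right)} = -4$ ($a{\left(q \right)} = \left(-1\right) \left(-4\right) \left(-1\right) = 4 \left(-1\right) = -4$)
$\frac{-13851 + b{\left(a{\left(K{\left(4,-3 \right)} \right)},166 \right)}}{t{\left(-149,192 \right)} - 9997} = \frac{-13851 - 4}{113 - 9997} = - \frac{13855}{-9884} = \left(-13855\right) \left(- \frac{1}{9884}\right) = \frac{13855}{9884}$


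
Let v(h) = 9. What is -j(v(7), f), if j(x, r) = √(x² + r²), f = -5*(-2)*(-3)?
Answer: -3*√109 ≈ -31.321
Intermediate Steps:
f = -30 (f = 10*(-3) = -30)
j(x, r) = √(r² + x²)
-j(v(7), f) = -√((-30)² + 9²) = -√(900 + 81) = -√981 = -3*√109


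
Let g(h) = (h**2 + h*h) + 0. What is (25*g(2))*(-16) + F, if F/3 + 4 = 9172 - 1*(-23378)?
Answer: 94438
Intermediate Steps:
g(h) = 2*h**2 (g(h) = (h**2 + h**2) + 0 = 2*h**2 + 0 = 2*h**2)
F = 97638 (F = -12 + 3*(9172 - 1*(-23378)) = -12 + 3*(9172 + 23378) = -12 + 3*32550 = -12 + 97650 = 97638)
(25*g(2))*(-16) + F = (25*(2*2**2))*(-16) + 97638 = (25*(2*4))*(-16) + 97638 = (25*8)*(-16) + 97638 = 200*(-16) + 97638 = -3200 + 97638 = 94438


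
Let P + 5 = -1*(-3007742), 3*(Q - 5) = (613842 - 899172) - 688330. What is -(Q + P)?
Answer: -8049566/3 ≈ -2.6832e+6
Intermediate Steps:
Q = -973645/3 (Q = 5 + ((613842 - 899172) - 688330)/3 = 5 + (-285330 - 688330)/3 = 5 + (1/3)*(-973660) = 5 - 973660/3 = -973645/3 ≈ -3.2455e+5)
P = 3007737 (P = -5 - 1*(-3007742) = -5 + 3007742 = 3007737)
-(Q + P) = -(-973645/3 + 3007737) = -1*8049566/3 = -8049566/3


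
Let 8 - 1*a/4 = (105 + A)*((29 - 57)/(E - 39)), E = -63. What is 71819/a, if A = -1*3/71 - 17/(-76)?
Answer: -4941075381/5744258 ≈ -860.18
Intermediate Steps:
A = 979/5396 (A = -3*1/71 - 17*(-1/76) = -3/71 + 17/76 = 979/5396 ≈ 0.18143)
a = -5744258/68799 (a = 32 - 4*(105 + 979/5396)*(29 - 57)/(-63 - 39) = 32 - 567559*(-28/(-102))/1349 = 32 - 567559*(-28*(-1/102))/1349 = 32 - 567559*14/(1349*51) = 32 - 4*3972913/137598 = 32 - 7945826/68799 = -5744258/68799 ≈ -83.493)
71819/a = 71819/(-5744258/68799) = 71819*(-68799/5744258) = -4941075381/5744258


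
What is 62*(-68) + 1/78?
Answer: -328847/78 ≈ -4216.0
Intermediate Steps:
62*(-68) + 1/78 = -4216 + 1/78 = -328847/78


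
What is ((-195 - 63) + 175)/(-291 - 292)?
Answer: 83/583 ≈ 0.14237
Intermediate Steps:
((-195 - 63) + 175)/(-291 - 292) = (-258 + 175)/(-583) = -83*(-1/583) = 83/583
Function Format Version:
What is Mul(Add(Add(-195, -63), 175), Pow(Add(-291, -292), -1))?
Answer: Rational(83, 583) ≈ 0.14237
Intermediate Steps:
Mul(Add(Add(-195, -63), 175), Pow(Add(-291, -292), -1)) = Mul(Add(-258, 175), Pow(-583, -1)) = Mul(-83, Rational(-1, 583)) = Rational(83, 583)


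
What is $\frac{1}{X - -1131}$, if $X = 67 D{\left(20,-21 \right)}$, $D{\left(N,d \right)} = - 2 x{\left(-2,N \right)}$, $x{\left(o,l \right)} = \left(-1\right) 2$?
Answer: $\frac{1}{1399} \approx 0.0007148$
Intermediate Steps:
$x{\left(o,l \right)} = -2$
$D{\left(N,d \right)} = 4$ ($D{\left(N,d \right)} = \left(-2\right) \left(-2\right) = 4$)
$X = 268$ ($X = 67 \cdot 4 = 268$)
$\frac{1}{X - -1131} = \frac{1}{268 - -1131} = \frac{1}{268 + \left(1161 - 30\right)} = \frac{1}{268 + 1131} = \frac{1}{1399}$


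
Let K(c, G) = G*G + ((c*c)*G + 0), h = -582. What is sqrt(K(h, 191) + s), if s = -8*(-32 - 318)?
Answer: sqrt(64735565) ≈ 8045.8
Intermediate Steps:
K(c, G) = G**2 + G*c**2 (K(c, G) = G**2 + (c**2*G + 0) = G**2 + (G*c**2 + 0) = G**2 + G*c**2)
s = 2800 (s = -8*(-350) = 2800)
sqrt(K(h, 191) + s) = sqrt(191*(191 + (-582)**2) + 2800) = sqrt(191*(191 + 338724) + 2800) = sqrt(191*338915 + 2800) = sqrt(64732765 + 2800) = sqrt(64735565)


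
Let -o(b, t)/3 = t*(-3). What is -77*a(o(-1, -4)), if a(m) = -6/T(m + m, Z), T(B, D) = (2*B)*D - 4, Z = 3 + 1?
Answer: -231/290 ≈ -0.79655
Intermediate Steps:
o(b, t) = 9*t (o(b, t) = -3*t*(-3) = -(-9)*t = 9*t)
Z = 4
T(B, D) = -4 + 2*B*D (T(B, D) = 2*B*D - 4 = -4 + 2*B*D)
a(m) = -6/(-4 + 16*m) (a(m) = -6/(-4 + 2*(m + m)*4) = -6/(-4 + 2*(2*m)*4) = -6/(-4 + 16*m))
-77*a(o(-1, -4)) = -(-231)/(-2 + 8*(9*(-4))) = -(-231)/(-2 + 8*(-36)) = -(-231)/(-2 - 288) = -(-231)/(-290) = -(-231)*(-1)/290 = -77*3/290 = -231/290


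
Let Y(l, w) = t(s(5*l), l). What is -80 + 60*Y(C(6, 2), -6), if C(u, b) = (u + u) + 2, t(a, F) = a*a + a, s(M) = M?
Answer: 298120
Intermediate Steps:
t(a, F) = a + a² (t(a, F) = a² + a = a + a²)
C(u, b) = 2 + 2*u (C(u, b) = 2*u + 2 = 2 + 2*u)
Y(l, w) = 5*l*(1 + 5*l) (Y(l, w) = (5*l)*(1 + 5*l) = 5*l*(1 + 5*l))
-80 + 60*Y(C(6, 2), -6) = -80 + 60*(5*(2 + 2*6)*(1 + 5*(2 + 2*6))) = -80 + 60*(5*(2 + 12)*(1 + 5*(2 + 12))) = -80 + 60*(5*14*(1 + 5*14)) = -80 + 60*(5*14*(1 + 70)) = -80 + 60*(5*14*71) = -80 + 60*4970 = -80 + 298200 = 298120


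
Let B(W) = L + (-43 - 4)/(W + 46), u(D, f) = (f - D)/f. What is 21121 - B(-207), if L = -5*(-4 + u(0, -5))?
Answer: 3398019/161 ≈ 21106.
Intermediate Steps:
u(D, f) = (f - D)/f
L = 15 (L = -5*(-4 + (-5 - 1*0)/(-5)) = -5*(-4 - (-5 + 0)/5) = -5*(-4 - 1/5*(-5)) = -5*(-4 + 1) = -5*(-3) = 15)
B(W) = 15 - 47/(46 + W) (B(W) = 15 + (-43 - 4)/(W + 46) = 15 - 47/(46 + W))
21121 - B(-207) = 21121 - (643 + 15*(-207))/(46 - 207) = 21121 - (643 - 3105)/(-161) = 21121 - (-1)*(-2462)/161 = 21121 - 1*2462/161 = 21121 - 2462/161 = 3398019/161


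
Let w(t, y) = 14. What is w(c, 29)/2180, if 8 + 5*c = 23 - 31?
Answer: 7/1090 ≈ 0.0064220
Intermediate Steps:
c = -16/5 (c = -8/5 + (23 - 31)/5 = -8/5 + (⅕)*(-8) = -8/5 - 8/5 = -16/5 ≈ -3.2000)
w(c, 29)/2180 = 14/2180 = 14*(1/2180) = 7/1090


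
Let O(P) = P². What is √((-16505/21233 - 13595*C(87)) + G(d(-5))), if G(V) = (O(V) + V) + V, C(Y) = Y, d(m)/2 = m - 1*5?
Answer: I*√533076162365710/21233 ≈ 1087.4*I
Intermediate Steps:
d(m) = -10 + 2*m (d(m) = 2*(m - 1*5) = 2*(m - 5) = 2*(-5 + m) = -10 + 2*m)
G(V) = V² + 2*V (G(V) = (V² + V) + V = (V + V²) + V = V² + 2*V)
√((-16505/21233 - 13595*C(87)) + G(d(-5))) = √((-16505/21233 - 13595/(1/87)) + (-10 + 2*(-5))*(2 + (-10 + 2*(-5)))) = √((-16505*1/21233 - 13595/1/87) + (-10 - 10)*(2 + (-10 - 10))) = √((-16505/21233 - 13595*87) - 20*(2 - 20)) = √((-16505/21233 - 1182765) - 20*(-18)) = √(-25113665750/21233 + 360) = √(-25106021870/21233) = I*√533076162365710/21233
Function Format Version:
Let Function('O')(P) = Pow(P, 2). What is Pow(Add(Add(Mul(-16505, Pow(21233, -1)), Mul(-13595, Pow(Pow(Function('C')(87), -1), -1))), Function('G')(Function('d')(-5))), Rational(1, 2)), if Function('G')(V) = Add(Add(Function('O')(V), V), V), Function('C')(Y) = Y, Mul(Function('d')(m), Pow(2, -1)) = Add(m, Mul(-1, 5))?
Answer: Mul(Rational(1, 21233), I, Pow(533076162365710, Rational(1, 2))) ≈ Mul(1087.4, I)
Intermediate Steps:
Function('d')(m) = Add(-10, Mul(2, m)) (Function('d')(m) = Mul(2, Add(m, Mul(-1, 5))) = Mul(2, Add(m, -5)) = Mul(2, Add(-5, m)) = Add(-10, Mul(2, m)))
Function('G')(V) = Add(Pow(V, 2), Mul(2, V)) (Function('G')(V) = Add(Add(Pow(V, 2), V), V) = Add(Add(V, Pow(V, 2)), V) = Add(Pow(V, 2), Mul(2, V)))
Pow(Add(Add(Mul(-16505, Pow(21233, -1)), Mul(-13595, Pow(Pow(Function('C')(87), -1), -1))), Function('G')(Function('d')(-5))), Rational(1, 2)) = Pow(Add(Add(Mul(-16505, Pow(21233, -1)), Mul(-13595, Pow(Pow(87, -1), -1))), Mul(Add(-10, Mul(2, -5)), Add(2, Add(-10, Mul(2, -5))))), Rational(1, 2)) = Pow(Add(Add(Mul(-16505, Rational(1, 21233)), Mul(-13595, Pow(Rational(1, 87), -1))), Mul(Add(-10, -10), Add(2, Add(-10, -10)))), Rational(1, 2)) = Pow(Add(Add(Rational(-16505, 21233), Mul(-13595, 87)), Mul(-20, Add(2, -20))), Rational(1, 2)) = Pow(Add(Add(Rational(-16505, 21233), -1182765), Mul(-20, -18)), Rational(1, 2)) = Pow(Add(Rational(-25113665750, 21233), 360), Rational(1, 2)) = Pow(Rational(-25106021870, 21233), Rational(1, 2)) = Mul(Rational(1, 21233), I, Pow(533076162365710, Rational(1, 2)))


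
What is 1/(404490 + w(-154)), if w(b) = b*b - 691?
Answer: 1/427515 ≈ 2.3391e-6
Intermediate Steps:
w(b) = -691 + b² (w(b) = b² - 691 = -691 + b²)
1/(404490 + w(-154)) = 1/(404490 + (-691 + (-154)²)) = 1/(404490 + (-691 + 23716)) = 1/(404490 + 23025) = 1/427515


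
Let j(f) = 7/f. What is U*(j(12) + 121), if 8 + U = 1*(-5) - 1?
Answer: -10213/6 ≈ -1702.2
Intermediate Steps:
U = -14 (U = -8 + (1*(-5) - 1) = -8 + (-5 - 1) = -8 - 6 = -14)
U*(j(12) + 121) = -14*(7/12 + 121) = -14*1459/12 = -10213/6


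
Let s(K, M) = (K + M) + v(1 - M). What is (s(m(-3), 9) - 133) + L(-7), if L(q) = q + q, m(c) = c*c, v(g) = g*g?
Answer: -65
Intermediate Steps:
v(g) = g²
m(c) = c²
s(K, M) = K + M + (1 - M)² (s(K, M) = (K + M) + (1 - M)² = K + M + (1 - M)²)
L(q) = 2*q
(s(m(-3), 9) - 133) + L(-7) = (((-3)² + 9 + (-1 + 9)²) - 133) + 2*(-7) = ((9 + 9 + 8²) - 133) - 14 = ((9 + 9 + 64) - 133) - 14 = (82 - 133) - 14 = -51 - 14 = -65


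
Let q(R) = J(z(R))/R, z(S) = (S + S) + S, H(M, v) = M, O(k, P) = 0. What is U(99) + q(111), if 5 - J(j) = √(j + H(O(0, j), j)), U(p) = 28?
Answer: 3113/111 - √37/37 ≈ 27.881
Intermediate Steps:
z(S) = 3*S (z(S) = 2*S + S = 3*S)
J(j) = 5 - √j (J(j) = 5 - √(j + 0) = 5 - √j)
q(R) = (5 - √3*√R)/R (q(R) = (5 - √(3*R))/R = (5 - √3*√R)/R)
U(99) + q(111) = 28 + (5 - √3*√111)/111 = 28 + (5 - 3*√37)/111 = 28 + (5/111 - √37/37) = 3113/111 - √37/37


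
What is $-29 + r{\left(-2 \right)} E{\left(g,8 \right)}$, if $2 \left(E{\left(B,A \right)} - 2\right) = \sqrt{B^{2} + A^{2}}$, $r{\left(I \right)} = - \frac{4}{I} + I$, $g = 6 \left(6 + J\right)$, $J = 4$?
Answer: $-29$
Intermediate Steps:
$g = 60$ ($g = 6 \left(6 + 4\right) = 6 \cdot 10 = 60$)
$r{\left(I \right)} = I - \frac{4}{I}$
$E{\left(B,A \right)} = 2 + \frac{\sqrt{A^{2} + B^{2}}}{2}$ ($E{\left(B,A \right)} = 2 + \frac{\sqrt{B^{2} + A^{2}}}{2} = 2 + \frac{\sqrt{A^{2} + B^{2}}}{2}$)
$-29 + r{\left(-2 \right)} E{\left(g,8 \right)} = -29 + \left(-2 - \frac{4}{-2}\right) \left(2 + \frac{\sqrt{8^{2} + 60^{2}}}{2}\right) = -29 + \left(-2 - -2\right) \left(2 + \frac{\sqrt{64 + 3600}}{2}\right) = -29 + \left(-2 + 2\right) \left(2 + \frac{\sqrt{3664}}{2}\right) = -29 + 0 \left(2 + \frac{4 \sqrt{229}}{2}\right) = -29 + 0 \left(2 + 2 \sqrt{229}\right) = -29 + 0 = -29$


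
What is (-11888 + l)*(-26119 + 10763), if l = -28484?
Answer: 619952432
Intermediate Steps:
(-11888 + l)*(-26119 + 10763) = (-11888 - 28484)*(-26119 + 10763) = -40372*(-15356) = 619952432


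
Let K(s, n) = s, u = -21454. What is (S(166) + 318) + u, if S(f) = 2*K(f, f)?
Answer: -20804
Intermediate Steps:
S(f) = 2*f
(S(166) + 318) + u = (2*166 + 318) - 21454 = (332 + 318) - 21454 = 650 - 21454 = -20804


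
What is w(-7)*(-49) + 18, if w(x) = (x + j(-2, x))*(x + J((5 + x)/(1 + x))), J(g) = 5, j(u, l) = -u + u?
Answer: -668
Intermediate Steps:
j(u, l) = 0
w(x) = x*(5 + x) (w(x) = (x + 0)*(x + 5) = x*(5 + x))
w(-7)*(-49) + 18 = -7*(5 - 7)*(-49) + 18 = -7*(-2)*(-49) + 18 = 14*(-49) + 18 = -686 + 18 = -668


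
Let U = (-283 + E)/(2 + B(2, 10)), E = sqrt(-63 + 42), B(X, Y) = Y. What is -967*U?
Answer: 273661/12 - 967*I*sqrt(21)/12 ≈ 22805.0 - 369.28*I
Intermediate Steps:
E = I*sqrt(21) (E = sqrt(-21) = I*sqrt(21) ≈ 4.5826*I)
U = -283/12 + I*sqrt(21)/12 (U = (-283 + I*sqrt(21))/(2 + 10) = (-283 + I*sqrt(21))/12 = (-283 + I*sqrt(21))*(1/12) = -283/12 + I*sqrt(21)/12 ≈ -23.583 + 0.38188*I)
-967*U = -967*(-283/12 + I*sqrt(21)/12) = 273661/12 - 967*I*sqrt(21)/12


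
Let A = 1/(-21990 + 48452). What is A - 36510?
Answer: -966127619/26462 ≈ -36510.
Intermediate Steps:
A = 1/26462 ≈ 3.7790e-5
A - 36510 = 1/26462 - 36510 = -966127619/26462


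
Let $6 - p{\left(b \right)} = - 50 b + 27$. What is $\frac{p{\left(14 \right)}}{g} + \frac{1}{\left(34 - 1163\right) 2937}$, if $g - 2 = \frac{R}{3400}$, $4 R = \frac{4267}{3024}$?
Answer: $\frac{56152319681317}{165405692859} \approx 339.48$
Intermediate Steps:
$p{\left(b \right)} = -21 + 50 b$ ($p{\left(b \right)} = 6 - \left(- 50 b + 27\right) = 6 - \left(27 - 50 b\right) = 6 + \left(-27 + 50 b\right) = -21 + 50 b$)
$R = \frac{4267}{12096}$ ($R = \frac{4267 \cdot \frac{1}{3024}}{4} = \frac{1}{4} \cdot \frac{4267}{3024} = \frac{4267}{12096} \approx 0.35276$)
$g = \frac{4838651}{2419200}$ ($g = 2 + \frac{4267}{12096 \cdot 3400} = 2 + \frac{4267}{12096} \cdot \frac{1}{3400} = 2 + \frac{251}{2419200} = \frac{4838651}{2419200} \approx 2.0001$)
$\frac{p{\left(14 \right)}}{g} + \frac{1}{\left(34 - 1163\right) 2937} = \frac{-21 + 50 \cdot 14}{\frac{4838651}{2419200}} + \frac{1}{\left(34 - 1163\right) 2937} = \left(-21 + 700\right) \frac{2419200}{4838651} + \frac{1}{-1129} \cdot \frac{1}{2937} = 679 \cdot \frac{2419200}{4838651} - \frac{1}{3315873} = \frac{16934400}{49883} - \frac{1}{3315873} = \frac{56152319681317}{165405692859}$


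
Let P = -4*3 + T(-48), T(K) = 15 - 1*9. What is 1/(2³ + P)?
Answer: ½ ≈ 0.50000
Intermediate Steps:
T(K) = 6 (T(K) = 15 - 9 = 6)
P = -6 (P = -4*3 + 6 = -12 + 6 = -6)
1/(2³ + P) = 1/(2³ - 6) = 1/(8 - 6) = 1/2 = ½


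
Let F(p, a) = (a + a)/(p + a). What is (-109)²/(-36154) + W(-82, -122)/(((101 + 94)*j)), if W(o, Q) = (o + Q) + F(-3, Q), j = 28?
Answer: -322210283/881253750 ≈ -0.36563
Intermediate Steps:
F(p, a) = 2*a/(a + p) (F(p, a) = (2*a)/(a + p) = 2*a/(a + p))
W(o, Q) = Q + o + 2*Q/(-3 + Q) (W(o, Q) = (o + Q) + 2*Q/(Q - 3) = (Q + o) + 2*Q/(-3 + Q) = Q + o + 2*Q/(-3 + Q))
(-109)²/(-36154) + W(-82, -122)/(((101 + 94)*j)) = (-109)²/(-36154) + ((2*(-122) + (-3 - 122)*(-122 - 82))/(-3 - 122))/(((101 + 94)*28)) = 11881*(-1/36154) + ((-244 - 125*(-204))/(-125))/((195*28)) = -11881/36154 - (-244 + 25500)/125/5460 = -11881/36154 - 1/125*25256*(1/5460) = -11881/36154 - 25256/125*1/5460 = -11881/36154 - 902/24375 = -322210283/881253750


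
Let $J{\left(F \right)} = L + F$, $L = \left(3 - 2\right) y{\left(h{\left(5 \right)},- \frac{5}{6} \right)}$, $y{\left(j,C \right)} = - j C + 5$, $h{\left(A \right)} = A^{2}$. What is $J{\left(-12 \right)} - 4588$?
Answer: $- \frac{27445}{6} \approx -4574.2$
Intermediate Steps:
$y{\left(j,C \right)} = 5 - C j$ ($y{\left(j,C \right)} = - C j + 5 = 5 - C j$)
$L = \frac{155}{6}$ ($L = \left(3 - 2\right) \left(5 - - \frac{5}{6} \cdot 5^{2}\right) = 1 \left(5 - \left(-5\right) \frac{1}{6} \cdot 25\right) = 1 \left(5 - \left(- \frac{5}{6}\right) 25\right) = 1 \left(5 + \frac{125}{6}\right) = 1 \cdot \frac{155}{6} = \frac{155}{6} \approx 25.833$)
$J{\left(F \right)} = \frac{155}{6} + F$
$J{\left(-12 \right)} - 4588 = \left(\frac{155}{6} - 12\right) - 4588 = \frac{83}{6} - 4588 = - \frac{27445}{6}$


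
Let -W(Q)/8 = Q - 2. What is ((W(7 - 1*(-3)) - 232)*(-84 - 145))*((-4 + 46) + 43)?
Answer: 5761640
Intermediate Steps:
W(Q) = 16 - 8*Q (W(Q) = -8*(Q - 2) = -8*(-2 + Q) = 16 - 8*Q)
((W(7 - 1*(-3)) - 232)*(-84 - 145))*((-4 + 46) + 43) = (((16 - 8*(7 - 1*(-3))) - 232)*(-84 - 145))*((-4 + 46) + 43) = (((16 - 8*(7 + 3)) - 232)*(-229))*(42 + 43) = (((16 - 8*10) - 232)*(-229))*85 = (((16 - 80) - 232)*(-229))*85 = ((-64 - 232)*(-229))*85 = -296*(-229)*85 = 67784*85 = 5761640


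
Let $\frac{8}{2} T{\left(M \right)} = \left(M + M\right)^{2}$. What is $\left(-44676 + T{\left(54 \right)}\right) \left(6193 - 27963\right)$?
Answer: $909115200$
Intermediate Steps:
$T{\left(M \right)} = M^{2}$ ($T{\left(M \right)} = \frac{\left(M + M\right)^{2}}{4} = \frac{\left(2 M\right)^{2}}{4} = \frac{4 M^{2}}{4} = M^{2}$)
$\left(-44676 + T{\left(54 \right)}\right) \left(6193 - 27963\right) = \left(-44676 + 54^{2}\right) \left(6193 - 27963\right) = \left(-44676 + 2916\right) \left(-21770\right) = \left(-41760\right) \left(-21770\right) = 909115200$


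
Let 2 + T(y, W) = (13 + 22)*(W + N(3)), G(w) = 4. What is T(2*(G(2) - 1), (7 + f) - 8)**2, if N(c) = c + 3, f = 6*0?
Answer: 29929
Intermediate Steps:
f = 0
N(c) = 3 + c
T(y, W) = 208 + 35*W (T(y, W) = -2 + (13 + 22)*(W + (3 + 3)) = -2 + 35*(W + 6) = -2 + 35*(6 + W) = -2 + (210 + 35*W) = 208 + 35*W)
T(2*(G(2) - 1), (7 + f) - 8)**2 = (208 + 35*((7 + 0) - 8))**2 = (208 + 35*(7 - 8))**2 = (208 + 35*(-1))**2 = (208 - 35)**2 = 173**2 = 29929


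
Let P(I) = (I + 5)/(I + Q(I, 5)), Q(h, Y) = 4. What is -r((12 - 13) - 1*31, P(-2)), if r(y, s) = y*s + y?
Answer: 80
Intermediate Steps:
P(I) = (5 + I)/(4 + I) (P(I) = (I + 5)/(I + 4) = (5 + I)/(4 + I))
r(y, s) = y + s*y (r(y, s) = s*y + y = y + s*y)
-r((12 - 13) - 1*31, P(-2)) = -((12 - 13) - 1*31)*(1 + (5 - 2)/(4 - 2)) = -(-1 - 31)*(1 + 3/2) = -(-32)*(1 + (1/2)*3) = -(-32)*(1 + 3/2) = -(-32)*5/2 = -1*(-80) = 80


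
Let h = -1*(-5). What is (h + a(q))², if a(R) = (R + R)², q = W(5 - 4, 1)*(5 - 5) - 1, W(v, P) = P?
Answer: 81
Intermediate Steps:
q = -1 (q = 1*(5 - 5) - 1 = 1*0 - 1 = 0 - 1 = -1)
a(R) = 4*R² (a(R) = (2*R)² = 4*R²)
h = 5
(h + a(q))² = (5 + 4*(-1)²)² = (5 + 4*1)² = (5 + 4)² = 9² = 81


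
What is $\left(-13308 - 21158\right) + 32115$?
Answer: $-2351$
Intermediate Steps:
$\left(-13308 - 21158\right) + 32115 = -34466 + 32115 = -2351$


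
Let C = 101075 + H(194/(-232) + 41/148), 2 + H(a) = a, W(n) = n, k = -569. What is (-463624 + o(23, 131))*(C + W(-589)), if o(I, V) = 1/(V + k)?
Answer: -10947230099153558/234987 ≈ -4.6587e+10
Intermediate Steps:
H(a) = -2 + a
o(I, V) = 1/(-569 + V) (o(I, V) = 1/(V - 569) = 1/(-569 + V))
C = 108450729/1073 (C = 101075 + (-2 + (194/(-232) + 41/148)) = 101075 + (-2 + (194*(-1/232) + 41*(1/148))) = 101075 + (-2 + (-97/116 + 41/148)) = 101075 + (-2 - 600/1073) = 101075 - 2746/1073 = 108450729/1073 ≈ 1.0107e+5)
(-463624 + o(23, 131))*(C + W(-589)) = (-463624 + 1/(-569 + 131))*(108450729/1073 - 589) = (-463624 + 1/(-438))*(107818732/1073) = (-463624 - 1/438)*(107818732/1073) = -203067313/438*107818732/1073 = -10947230099153558/234987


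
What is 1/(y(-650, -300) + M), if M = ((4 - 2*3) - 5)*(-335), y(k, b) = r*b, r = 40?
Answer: -1/9655 ≈ -0.00010357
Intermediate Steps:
y(k, b) = 40*b
M = 2345 (M = ((4 - 6) - 5)*(-335) = (-2 - 5)*(-335) = -7*(-335) = 2345)
1/(y(-650, -300) + M) = 1/(40*(-300) + 2345) = 1/(-12000 + 2345) = 1/(-9655) = -1/9655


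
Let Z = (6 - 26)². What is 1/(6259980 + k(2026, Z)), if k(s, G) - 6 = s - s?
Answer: 1/6259986 ≈ 1.5974e-7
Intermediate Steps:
Z = 400 (Z = (-20)² = 400)
k(s, G) = 6 (k(s, G) = 6 + (s - s) = 6 + 0 = 6)
1/(6259980 + k(2026, Z)) = 1/(6259980 + 6) = 1/6259986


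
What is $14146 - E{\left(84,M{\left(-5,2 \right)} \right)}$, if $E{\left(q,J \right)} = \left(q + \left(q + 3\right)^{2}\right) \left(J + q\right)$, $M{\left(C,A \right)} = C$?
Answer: $-590441$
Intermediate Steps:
$E{\left(q,J \right)} = \left(J + q\right) \left(q + \left(3 + q\right)^{2}\right)$ ($E{\left(q,J \right)} = \left(q + \left(3 + q\right)^{2}\right) \left(J + q\right) = \left(J + q\right) \left(q + \left(3 + q\right)^{2}\right)$)
$14146 - E{\left(84,M{\left(-5,2 \right)} \right)} = 14146 - \left(84^{2} - 420 - 5 \left(3 + 84\right)^{2} + 84 \left(3 + 84\right)^{2}\right) = 14146 - \left(7056 - 420 - 5 \cdot 87^{2} + 84 \cdot 87^{2}\right) = 14146 - \left(7056 - 420 - 37845 + 84 \cdot 7569\right) = 14146 - \left(7056 - 420 - 37845 + 635796\right) = 14146 - 604587 = -590441$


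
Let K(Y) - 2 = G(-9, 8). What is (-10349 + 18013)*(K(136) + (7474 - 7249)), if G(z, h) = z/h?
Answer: 1731106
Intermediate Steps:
K(Y) = 7/8 (K(Y) = 2 - 9/8 = 7/8)
(-10349 + 18013)*(K(136) + (7474 - 7249)) = (-10349 + 18013)*(7/8 + (7474 - 7249)) = 7664*(7/8 + 225) = 7664*(1807/8) = 1731106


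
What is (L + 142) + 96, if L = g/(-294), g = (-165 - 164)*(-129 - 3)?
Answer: 632/7 ≈ 90.286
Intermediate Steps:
g = 43428 (g = -329*(-132) = 43428)
L = -1034/7 (L = 43428/(-294) = 43428*(-1/294) = -1034/7 ≈ -147.71)
(L + 142) + 96 = (-1034/7 + 142) + 96 = -40/7 + 96 = 632/7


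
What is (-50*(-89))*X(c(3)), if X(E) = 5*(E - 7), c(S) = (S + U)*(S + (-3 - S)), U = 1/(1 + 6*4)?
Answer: -358670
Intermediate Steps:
U = 1/25 (U = 1/(1 + 24) = 1/25 ≈ 0.040000)
c(S) = -3/25 - 3*S (c(S) = (S + 1/25)*(S + (-3 - S)) = (1/25 + S)*(-3) = -3/25 - 3*S)
X(E) = -35 + 5*E (X(E) = 5*(-7 + E) = -35 + 5*E)
(-50*(-89))*X(c(3)) = (-50*(-89))*(-35 + 5*(-3/25 - 3*3)) = 4450*(-35 + 5*(-3/25 - 9)) = 4450*(-35 + 5*(-228/25)) = 4450*(-35 - 228/5) = 4450*(-403/5) = -358670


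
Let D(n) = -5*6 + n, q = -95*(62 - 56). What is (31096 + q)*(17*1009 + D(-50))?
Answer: 521170398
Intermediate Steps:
q = -570 (q = -95*6 = -570)
D(n) = -30 + n
(31096 + q)*(17*1009 + D(-50)) = (31096 - 570)*(17*1009 + (-30 - 50)) = 30526*(17153 - 80) = 30526*17073 = 521170398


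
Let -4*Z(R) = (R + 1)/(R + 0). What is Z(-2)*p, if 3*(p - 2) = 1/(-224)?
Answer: -1343/5376 ≈ -0.24981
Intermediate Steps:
Z(R) = -(1 + R)/(4*R) (Z(R) = -(R + 1)/(4*(R + 0)) = -(1 + R)/(4*R))
p = 1343/672 (p = 2 + (1/3)/(-224) = 2 + (1/3)*(-1/224) = 2 - 1/672 = 1343/672 ≈ 1.9985)
Z(-2)*p = ((1/4)*(-1 - 1*(-2))/(-2))*(1343/672) = ((1/4)*(-1/2)*(-1 + 2))*(1343/672) = ((1/4)*(-1/2)*1)*(1343/672) = -1/8*1343/672 = -1343/5376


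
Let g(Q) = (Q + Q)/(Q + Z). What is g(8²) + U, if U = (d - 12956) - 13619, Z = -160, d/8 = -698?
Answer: -96481/3 ≈ -32160.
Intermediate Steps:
d = -5584 (d = 8*(-698) = -5584)
U = -32159 (U = (-5584 - 12956) - 13619 = -18540 - 13619 = -32159)
g(Q) = 2*Q/(-160 + Q) (g(Q) = (Q + Q)/(Q - 160) = (2*Q)/(-160 + Q) = 2*Q/(-160 + Q))
g(8²) + U = 2*8²/(-160 + 8²) - 32159 = 2*64/(-160 + 64) - 32159 = 2*64/(-96) - 32159 = 2*64*(-1/96) - 32159 = -4/3 - 32159 = -96481/3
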